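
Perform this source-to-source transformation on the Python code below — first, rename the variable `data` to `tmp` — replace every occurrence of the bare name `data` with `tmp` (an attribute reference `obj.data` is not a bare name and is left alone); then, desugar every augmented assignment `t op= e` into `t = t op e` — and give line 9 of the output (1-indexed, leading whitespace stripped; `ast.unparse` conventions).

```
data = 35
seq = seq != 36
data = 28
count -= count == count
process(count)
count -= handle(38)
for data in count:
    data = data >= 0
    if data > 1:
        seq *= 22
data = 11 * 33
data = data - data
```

Transformed code:
tmp = 35
seq = seq != 36
tmp = 28
count = count - (count == count)
process(count)
count = count - handle(38)
for tmp in count:
    tmp = tmp >= 0
    if tmp > 1:
        seq = seq * 22
tmp = 11 * 33
tmp = tmp - tmp

if tmp > 1:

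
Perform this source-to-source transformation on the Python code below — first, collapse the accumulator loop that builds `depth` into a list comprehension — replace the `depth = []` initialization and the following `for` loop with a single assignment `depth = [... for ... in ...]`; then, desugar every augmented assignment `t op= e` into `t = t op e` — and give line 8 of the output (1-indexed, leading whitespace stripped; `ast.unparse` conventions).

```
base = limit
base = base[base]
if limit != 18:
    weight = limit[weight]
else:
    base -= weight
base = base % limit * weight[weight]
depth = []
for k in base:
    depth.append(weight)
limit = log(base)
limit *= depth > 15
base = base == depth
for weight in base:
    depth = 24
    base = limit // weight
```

Transformed code:
base = limit
base = base[base]
if limit != 18:
    weight = limit[weight]
else:
    base = base - weight
base = base % limit * weight[weight]
depth = [weight for k in base]
limit = log(base)
limit = limit * (depth > 15)
base = base == depth
for weight in base:
    depth = 24
    base = limit // weight

depth = [weight for k in base]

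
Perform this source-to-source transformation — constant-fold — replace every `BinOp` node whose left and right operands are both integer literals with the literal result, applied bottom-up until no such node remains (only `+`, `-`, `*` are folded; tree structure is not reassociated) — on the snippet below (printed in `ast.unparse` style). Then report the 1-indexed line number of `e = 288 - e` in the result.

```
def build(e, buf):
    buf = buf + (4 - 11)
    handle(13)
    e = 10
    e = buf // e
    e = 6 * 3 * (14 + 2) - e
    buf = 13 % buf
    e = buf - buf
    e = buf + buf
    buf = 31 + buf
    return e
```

Transformed code:
def build(e, buf):
    buf = buf + -7
    handle(13)
    e = 10
    e = buf // e
    e = 288 - e
    buf = 13 % buf
    e = buf - buf
    e = buf + buf
    buf = 31 + buf
    return e

6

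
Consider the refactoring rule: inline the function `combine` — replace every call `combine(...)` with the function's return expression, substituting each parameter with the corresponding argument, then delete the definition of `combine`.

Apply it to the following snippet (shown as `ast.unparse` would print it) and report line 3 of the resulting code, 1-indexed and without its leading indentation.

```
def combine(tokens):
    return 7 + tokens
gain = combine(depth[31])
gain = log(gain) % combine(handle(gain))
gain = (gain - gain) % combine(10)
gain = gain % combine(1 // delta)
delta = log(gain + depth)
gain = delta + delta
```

gain = (gain - gain) % (7 + 10)

Transformed code:
gain = 7 + depth[31]
gain = log(gain) % (7 + handle(gain))
gain = (gain - gain) % (7 + 10)
gain = gain % (7 + 1 // delta)
delta = log(gain + depth)
gain = delta + delta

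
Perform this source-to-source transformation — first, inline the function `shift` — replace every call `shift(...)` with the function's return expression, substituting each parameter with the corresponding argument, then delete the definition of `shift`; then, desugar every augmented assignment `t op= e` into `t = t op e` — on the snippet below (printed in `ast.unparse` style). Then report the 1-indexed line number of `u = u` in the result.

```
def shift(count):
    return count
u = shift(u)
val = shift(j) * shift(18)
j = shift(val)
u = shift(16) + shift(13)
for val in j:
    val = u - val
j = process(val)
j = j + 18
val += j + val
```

1

Transformed code:
u = u
val = j * 18
j = val
u = 16 + 13
for val in j:
    val = u - val
j = process(val)
j = j + 18
val = val + (j + val)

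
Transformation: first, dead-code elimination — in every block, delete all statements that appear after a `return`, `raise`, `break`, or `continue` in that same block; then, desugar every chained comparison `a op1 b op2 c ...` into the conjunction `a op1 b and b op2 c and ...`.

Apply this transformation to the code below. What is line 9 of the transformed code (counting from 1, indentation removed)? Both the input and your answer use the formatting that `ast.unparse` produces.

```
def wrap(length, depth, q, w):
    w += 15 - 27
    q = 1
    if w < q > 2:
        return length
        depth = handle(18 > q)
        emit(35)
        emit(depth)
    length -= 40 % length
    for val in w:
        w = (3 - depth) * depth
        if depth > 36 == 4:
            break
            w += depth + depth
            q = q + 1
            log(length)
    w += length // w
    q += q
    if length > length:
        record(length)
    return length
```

if depth > 36 and 36 == 4:

Transformed code:
def wrap(length, depth, q, w):
    w += 15 - 27
    q = 1
    if w < q and q > 2:
        return length
    length -= 40 % length
    for val in w:
        w = (3 - depth) * depth
        if depth > 36 and 36 == 4:
            break
    w += length // w
    q += q
    if length > length:
        record(length)
    return length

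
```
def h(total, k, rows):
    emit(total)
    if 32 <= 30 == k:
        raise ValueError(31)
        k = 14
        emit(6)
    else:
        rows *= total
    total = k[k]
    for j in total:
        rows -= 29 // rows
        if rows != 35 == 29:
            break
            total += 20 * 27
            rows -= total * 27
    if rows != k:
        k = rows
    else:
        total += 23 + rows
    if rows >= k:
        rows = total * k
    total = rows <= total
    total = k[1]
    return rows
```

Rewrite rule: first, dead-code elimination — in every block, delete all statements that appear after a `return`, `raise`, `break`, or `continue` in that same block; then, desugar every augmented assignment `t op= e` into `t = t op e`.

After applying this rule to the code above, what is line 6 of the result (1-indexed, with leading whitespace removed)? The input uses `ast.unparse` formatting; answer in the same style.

rows = rows * total

Transformed code:
def h(total, k, rows):
    emit(total)
    if 32 <= 30 == k:
        raise ValueError(31)
    else:
        rows = rows * total
    total = k[k]
    for j in total:
        rows = rows - 29 // rows
        if rows != 35 == 29:
            break
    if rows != k:
        k = rows
    else:
        total = total + (23 + rows)
    if rows >= k:
        rows = total * k
    total = rows <= total
    total = k[1]
    return rows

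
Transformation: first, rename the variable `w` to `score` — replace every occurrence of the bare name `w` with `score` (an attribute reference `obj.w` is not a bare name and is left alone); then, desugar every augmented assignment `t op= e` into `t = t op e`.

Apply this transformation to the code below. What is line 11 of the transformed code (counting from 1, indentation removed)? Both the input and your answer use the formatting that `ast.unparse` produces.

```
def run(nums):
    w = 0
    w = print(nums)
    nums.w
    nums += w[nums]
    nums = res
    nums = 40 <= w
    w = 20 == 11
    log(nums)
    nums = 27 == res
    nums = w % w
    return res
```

nums = score % score

Transformed code:
def run(nums):
    score = 0
    score = print(nums)
    nums.w
    nums = nums + score[nums]
    nums = res
    nums = 40 <= score
    score = 20 == 11
    log(nums)
    nums = 27 == res
    nums = score % score
    return res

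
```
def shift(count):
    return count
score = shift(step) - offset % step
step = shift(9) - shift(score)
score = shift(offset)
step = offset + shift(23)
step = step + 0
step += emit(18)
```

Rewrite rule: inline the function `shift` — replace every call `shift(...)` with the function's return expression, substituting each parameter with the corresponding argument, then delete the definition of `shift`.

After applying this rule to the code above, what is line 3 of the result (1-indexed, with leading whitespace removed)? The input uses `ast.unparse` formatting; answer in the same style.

score = offset

Transformed code:
score = step - offset % step
step = 9 - score
score = offset
step = offset + 23
step = step + 0
step += emit(18)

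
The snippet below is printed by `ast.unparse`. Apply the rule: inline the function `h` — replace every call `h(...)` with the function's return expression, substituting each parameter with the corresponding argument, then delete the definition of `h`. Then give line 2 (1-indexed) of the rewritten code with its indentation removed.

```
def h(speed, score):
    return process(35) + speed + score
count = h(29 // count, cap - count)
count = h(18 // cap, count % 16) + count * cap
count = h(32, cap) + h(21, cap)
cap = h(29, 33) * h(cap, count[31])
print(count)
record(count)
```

count = process(35) + 18 // cap + count % 16 + count * cap

Transformed code:
count = process(35) + 29 // count + (cap - count)
count = process(35) + 18 // cap + count % 16 + count * cap
count = process(35) + 32 + cap + (process(35) + 21 + cap)
cap = (process(35) + 29 + 33) * (process(35) + cap + count[31])
print(count)
record(count)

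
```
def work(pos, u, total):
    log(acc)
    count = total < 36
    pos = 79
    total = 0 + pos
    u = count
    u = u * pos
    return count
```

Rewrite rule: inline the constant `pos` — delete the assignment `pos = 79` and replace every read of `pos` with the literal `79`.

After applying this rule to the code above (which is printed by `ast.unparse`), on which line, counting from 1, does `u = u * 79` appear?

Transformed code:
def work(pos, u, total):
    log(acc)
    count = total < 36
    total = 0 + 79
    u = count
    u = u * 79
    return count

6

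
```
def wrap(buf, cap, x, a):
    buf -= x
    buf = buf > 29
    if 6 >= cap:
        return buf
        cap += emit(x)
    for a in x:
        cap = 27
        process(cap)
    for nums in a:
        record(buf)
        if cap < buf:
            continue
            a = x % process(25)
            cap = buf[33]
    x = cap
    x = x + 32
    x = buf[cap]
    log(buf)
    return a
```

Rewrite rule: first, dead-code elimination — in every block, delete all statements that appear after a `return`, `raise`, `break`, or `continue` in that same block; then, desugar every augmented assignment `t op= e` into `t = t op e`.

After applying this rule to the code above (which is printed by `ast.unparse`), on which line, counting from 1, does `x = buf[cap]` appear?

15

Transformed code:
def wrap(buf, cap, x, a):
    buf = buf - x
    buf = buf > 29
    if 6 >= cap:
        return buf
    for a in x:
        cap = 27
        process(cap)
    for nums in a:
        record(buf)
        if cap < buf:
            continue
    x = cap
    x = x + 32
    x = buf[cap]
    log(buf)
    return a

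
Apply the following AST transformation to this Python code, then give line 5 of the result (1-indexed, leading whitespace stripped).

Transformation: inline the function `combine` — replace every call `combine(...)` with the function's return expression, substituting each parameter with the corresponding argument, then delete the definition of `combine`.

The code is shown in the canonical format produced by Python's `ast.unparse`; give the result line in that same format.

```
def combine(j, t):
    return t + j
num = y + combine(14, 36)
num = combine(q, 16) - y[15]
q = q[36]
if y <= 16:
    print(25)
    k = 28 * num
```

print(25)

Transformed code:
num = y + (36 + 14)
num = 16 + q - y[15]
q = q[36]
if y <= 16:
    print(25)
    k = 28 * num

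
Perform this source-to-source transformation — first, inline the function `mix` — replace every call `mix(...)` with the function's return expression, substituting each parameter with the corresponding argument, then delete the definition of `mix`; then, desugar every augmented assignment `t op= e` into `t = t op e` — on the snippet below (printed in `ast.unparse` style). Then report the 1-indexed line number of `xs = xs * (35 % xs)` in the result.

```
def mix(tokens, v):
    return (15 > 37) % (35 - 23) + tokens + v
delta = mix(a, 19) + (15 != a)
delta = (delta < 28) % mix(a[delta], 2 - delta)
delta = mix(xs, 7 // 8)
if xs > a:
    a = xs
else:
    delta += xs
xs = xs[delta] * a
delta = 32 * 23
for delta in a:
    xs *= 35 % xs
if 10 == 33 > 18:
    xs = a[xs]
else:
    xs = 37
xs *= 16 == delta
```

Transformed code:
delta = (15 > 37) % (35 - 23) + a + 19 + (15 != a)
delta = (delta < 28) % ((15 > 37) % (35 - 23) + a[delta] + (2 - delta))
delta = (15 > 37) % (35 - 23) + xs + 7 // 8
if xs > a:
    a = xs
else:
    delta = delta + xs
xs = xs[delta] * a
delta = 32 * 23
for delta in a:
    xs = xs * (35 % xs)
if 10 == 33 > 18:
    xs = a[xs]
else:
    xs = 37
xs = xs * (16 == delta)

11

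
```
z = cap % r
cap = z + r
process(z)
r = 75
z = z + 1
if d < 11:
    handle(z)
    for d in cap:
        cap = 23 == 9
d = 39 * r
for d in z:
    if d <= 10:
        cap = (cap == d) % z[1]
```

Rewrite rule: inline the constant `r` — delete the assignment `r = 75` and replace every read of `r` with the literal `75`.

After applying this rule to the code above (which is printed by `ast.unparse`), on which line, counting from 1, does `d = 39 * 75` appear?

Transformed code:
z = cap % 75
cap = z + 75
process(z)
z = z + 1
if d < 11:
    handle(z)
    for d in cap:
        cap = 23 == 9
d = 39 * 75
for d in z:
    if d <= 10:
        cap = (cap == d) % z[1]

9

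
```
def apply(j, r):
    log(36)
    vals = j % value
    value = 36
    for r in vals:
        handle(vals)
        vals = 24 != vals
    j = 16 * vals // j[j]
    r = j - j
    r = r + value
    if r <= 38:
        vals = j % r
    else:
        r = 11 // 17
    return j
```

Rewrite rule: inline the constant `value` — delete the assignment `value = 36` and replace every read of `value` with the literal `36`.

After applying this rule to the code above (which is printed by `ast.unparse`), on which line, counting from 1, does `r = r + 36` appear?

Transformed code:
def apply(j, r):
    log(36)
    vals = j % 36
    for r in vals:
        handle(vals)
        vals = 24 != vals
    j = 16 * vals // j[j]
    r = j - j
    r = r + 36
    if r <= 38:
        vals = j % r
    else:
        r = 11 // 17
    return j

9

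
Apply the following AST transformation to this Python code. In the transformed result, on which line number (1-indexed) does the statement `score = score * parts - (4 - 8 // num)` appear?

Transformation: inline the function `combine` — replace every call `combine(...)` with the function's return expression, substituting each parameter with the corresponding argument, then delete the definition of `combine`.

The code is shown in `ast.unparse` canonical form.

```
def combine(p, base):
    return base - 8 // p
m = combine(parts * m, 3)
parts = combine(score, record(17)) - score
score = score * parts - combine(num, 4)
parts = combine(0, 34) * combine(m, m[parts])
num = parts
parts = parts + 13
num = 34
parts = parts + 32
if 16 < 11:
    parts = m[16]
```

3

Transformed code:
m = 3 - 8 // (parts * m)
parts = record(17) - 8 // score - score
score = score * parts - (4 - 8 // num)
parts = (34 - 8 // 0) * (m[parts] - 8 // m)
num = parts
parts = parts + 13
num = 34
parts = parts + 32
if 16 < 11:
    parts = m[16]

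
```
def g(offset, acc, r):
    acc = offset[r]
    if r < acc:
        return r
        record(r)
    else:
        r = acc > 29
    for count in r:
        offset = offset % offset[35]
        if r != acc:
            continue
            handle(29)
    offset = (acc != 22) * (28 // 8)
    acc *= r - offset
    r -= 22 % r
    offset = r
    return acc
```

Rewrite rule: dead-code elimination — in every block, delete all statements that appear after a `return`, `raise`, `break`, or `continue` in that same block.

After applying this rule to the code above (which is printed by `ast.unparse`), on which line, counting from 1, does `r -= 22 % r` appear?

13

Transformed code:
def g(offset, acc, r):
    acc = offset[r]
    if r < acc:
        return r
    else:
        r = acc > 29
    for count in r:
        offset = offset % offset[35]
        if r != acc:
            continue
    offset = (acc != 22) * (28 // 8)
    acc *= r - offset
    r -= 22 % r
    offset = r
    return acc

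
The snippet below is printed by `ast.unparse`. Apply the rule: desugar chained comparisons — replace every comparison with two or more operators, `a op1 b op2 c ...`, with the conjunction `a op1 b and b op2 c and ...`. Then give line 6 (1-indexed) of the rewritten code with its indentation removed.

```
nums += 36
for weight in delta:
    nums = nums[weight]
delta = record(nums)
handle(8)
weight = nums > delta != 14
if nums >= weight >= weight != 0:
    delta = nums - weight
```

weight = nums > delta and delta != 14

Transformed code:
nums += 36
for weight in delta:
    nums = nums[weight]
delta = record(nums)
handle(8)
weight = nums > delta and delta != 14
if nums >= weight and weight >= weight and (weight != 0):
    delta = nums - weight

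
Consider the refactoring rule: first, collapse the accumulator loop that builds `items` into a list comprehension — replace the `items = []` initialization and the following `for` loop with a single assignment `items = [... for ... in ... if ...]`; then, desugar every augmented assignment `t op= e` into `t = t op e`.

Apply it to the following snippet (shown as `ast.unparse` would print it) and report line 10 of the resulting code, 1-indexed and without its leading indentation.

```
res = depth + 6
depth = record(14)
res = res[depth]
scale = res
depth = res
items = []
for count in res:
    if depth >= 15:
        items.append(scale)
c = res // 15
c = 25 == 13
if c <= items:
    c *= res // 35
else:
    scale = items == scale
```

Transformed code:
res = depth + 6
depth = record(14)
res = res[depth]
scale = res
depth = res
items = [scale for count in res if depth >= 15]
c = res // 15
c = 25 == 13
if c <= items:
    c = c * (res // 35)
else:
    scale = items == scale

c = c * (res // 35)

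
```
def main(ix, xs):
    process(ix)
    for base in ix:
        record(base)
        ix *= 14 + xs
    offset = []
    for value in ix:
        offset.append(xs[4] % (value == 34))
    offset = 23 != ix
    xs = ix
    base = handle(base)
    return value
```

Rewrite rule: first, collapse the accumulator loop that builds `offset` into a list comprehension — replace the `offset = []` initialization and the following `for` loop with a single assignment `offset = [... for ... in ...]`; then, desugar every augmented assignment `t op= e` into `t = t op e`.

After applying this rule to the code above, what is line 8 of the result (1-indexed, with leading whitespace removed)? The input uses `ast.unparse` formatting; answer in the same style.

Transformed code:
def main(ix, xs):
    process(ix)
    for base in ix:
        record(base)
        ix = ix * (14 + xs)
    offset = [xs[4] % (value == 34) for value in ix]
    offset = 23 != ix
    xs = ix
    base = handle(base)
    return value

xs = ix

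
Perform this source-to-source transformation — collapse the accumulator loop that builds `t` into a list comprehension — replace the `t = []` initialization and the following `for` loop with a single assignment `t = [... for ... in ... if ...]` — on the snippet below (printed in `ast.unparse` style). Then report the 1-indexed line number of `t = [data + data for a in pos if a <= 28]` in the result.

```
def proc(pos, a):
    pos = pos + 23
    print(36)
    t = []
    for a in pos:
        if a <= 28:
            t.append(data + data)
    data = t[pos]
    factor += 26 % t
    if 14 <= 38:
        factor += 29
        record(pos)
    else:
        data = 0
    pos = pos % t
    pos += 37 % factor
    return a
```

4

Transformed code:
def proc(pos, a):
    pos = pos + 23
    print(36)
    t = [data + data for a in pos if a <= 28]
    data = t[pos]
    factor += 26 % t
    if 14 <= 38:
        factor += 29
        record(pos)
    else:
        data = 0
    pos = pos % t
    pos += 37 % factor
    return a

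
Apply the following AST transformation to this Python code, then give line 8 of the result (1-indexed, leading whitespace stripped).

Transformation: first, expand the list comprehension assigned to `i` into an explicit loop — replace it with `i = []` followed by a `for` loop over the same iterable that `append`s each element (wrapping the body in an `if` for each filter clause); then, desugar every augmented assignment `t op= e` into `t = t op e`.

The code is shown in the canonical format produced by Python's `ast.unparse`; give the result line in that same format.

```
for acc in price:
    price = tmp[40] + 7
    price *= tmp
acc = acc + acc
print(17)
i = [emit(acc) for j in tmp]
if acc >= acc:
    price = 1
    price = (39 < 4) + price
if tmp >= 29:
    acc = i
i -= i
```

i.append(emit(acc))

Transformed code:
for acc in price:
    price = tmp[40] + 7
    price = price * tmp
acc = acc + acc
print(17)
i = []
for j in tmp:
    i.append(emit(acc))
if acc >= acc:
    price = 1
    price = (39 < 4) + price
if tmp >= 29:
    acc = i
i = i - i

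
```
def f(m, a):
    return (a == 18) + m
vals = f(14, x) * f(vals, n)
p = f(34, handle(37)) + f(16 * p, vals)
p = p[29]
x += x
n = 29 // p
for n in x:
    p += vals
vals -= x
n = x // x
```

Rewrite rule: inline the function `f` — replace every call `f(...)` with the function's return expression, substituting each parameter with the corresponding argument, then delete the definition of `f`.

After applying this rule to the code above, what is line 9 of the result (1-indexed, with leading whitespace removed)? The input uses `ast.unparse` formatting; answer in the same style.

Transformed code:
vals = ((x == 18) + 14) * ((n == 18) + vals)
p = (handle(37) == 18) + 34 + ((vals == 18) + 16 * p)
p = p[29]
x += x
n = 29 // p
for n in x:
    p += vals
vals -= x
n = x // x

n = x // x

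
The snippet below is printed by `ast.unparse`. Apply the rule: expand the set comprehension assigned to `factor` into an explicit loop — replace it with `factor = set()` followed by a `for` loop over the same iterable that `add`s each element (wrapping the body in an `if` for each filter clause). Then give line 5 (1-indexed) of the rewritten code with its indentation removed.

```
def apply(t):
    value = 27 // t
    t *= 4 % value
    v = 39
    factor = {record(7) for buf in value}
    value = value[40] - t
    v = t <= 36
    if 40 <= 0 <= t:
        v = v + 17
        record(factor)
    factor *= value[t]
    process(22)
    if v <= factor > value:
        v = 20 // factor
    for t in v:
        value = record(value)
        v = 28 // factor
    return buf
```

factor = set()

Transformed code:
def apply(t):
    value = 27 // t
    t *= 4 % value
    v = 39
    factor = set()
    for buf in value:
        factor.add(record(7))
    value = value[40] - t
    v = t <= 36
    if 40 <= 0 <= t:
        v = v + 17
        record(factor)
    factor *= value[t]
    process(22)
    if v <= factor > value:
        v = 20 // factor
    for t in v:
        value = record(value)
        v = 28 // factor
    return buf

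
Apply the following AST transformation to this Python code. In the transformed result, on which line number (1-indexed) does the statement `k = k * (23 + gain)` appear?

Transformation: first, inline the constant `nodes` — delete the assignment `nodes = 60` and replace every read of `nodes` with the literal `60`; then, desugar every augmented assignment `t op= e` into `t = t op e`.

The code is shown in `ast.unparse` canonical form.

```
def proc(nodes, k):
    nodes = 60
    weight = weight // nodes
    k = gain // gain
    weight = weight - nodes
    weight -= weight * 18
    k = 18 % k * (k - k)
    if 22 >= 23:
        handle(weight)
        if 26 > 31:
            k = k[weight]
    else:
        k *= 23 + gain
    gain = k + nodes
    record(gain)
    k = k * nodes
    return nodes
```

Transformed code:
def proc(nodes, k):
    weight = weight // 60
    k = gain // gain
    weight = weight - 60
    weight = weight - weight * 18
    k = 18 % k * (k - k)
    if 22 >= 23:
        handle(weight)
        if 26 > 31:
            k = k[weight]
    else:
        k = k * (23 + gain)
    gain = k + 60
    record(gain)
    k = k * 60
    return 60

12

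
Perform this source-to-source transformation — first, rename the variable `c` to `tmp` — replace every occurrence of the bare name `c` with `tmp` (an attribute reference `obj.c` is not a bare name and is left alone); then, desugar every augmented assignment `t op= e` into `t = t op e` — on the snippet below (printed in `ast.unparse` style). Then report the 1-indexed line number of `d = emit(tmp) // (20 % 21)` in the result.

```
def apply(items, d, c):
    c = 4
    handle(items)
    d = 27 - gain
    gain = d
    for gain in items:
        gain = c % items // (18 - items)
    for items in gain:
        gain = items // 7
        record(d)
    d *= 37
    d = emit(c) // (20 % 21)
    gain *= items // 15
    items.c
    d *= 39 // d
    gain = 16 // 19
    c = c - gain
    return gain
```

12

Transformed code:
def apply(items, d, tmp):
    tmp = 4
    handle(items)
    d = 27 - gain
    gain = d
    for gain in items:
        gain = tmp % items // (18 - items)
    for items in gain:
        gain = items // 7
        record(d)
    d = d * 37
    d = emit(tmp) // (20 % 21)
    gain = gain * (items // 15)
    items.c
    d = d * (39 // d)
    gain = 16 // 19
    tmp = tmp - gain
    return gain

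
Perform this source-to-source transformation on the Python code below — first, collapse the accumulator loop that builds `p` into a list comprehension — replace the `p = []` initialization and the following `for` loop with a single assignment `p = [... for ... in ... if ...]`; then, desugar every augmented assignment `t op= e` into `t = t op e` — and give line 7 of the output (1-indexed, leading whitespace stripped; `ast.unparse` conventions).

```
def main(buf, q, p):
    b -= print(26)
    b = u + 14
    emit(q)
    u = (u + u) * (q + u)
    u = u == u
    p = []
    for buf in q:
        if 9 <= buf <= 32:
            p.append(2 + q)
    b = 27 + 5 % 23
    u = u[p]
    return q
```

Transformed code:
def main(buf, q, p):
    b = b - print(26)
    b = u + 14
    emit(q)
    u = (u + u) * (q + u)
    u = u == u
    p = [2 + q for buf in q if 9 <= buf <= 32]
    b = 27 + 5 % 23
    u = u[p]
    return q

p = [2 + q for buf in q if 9 <= buf <= 32]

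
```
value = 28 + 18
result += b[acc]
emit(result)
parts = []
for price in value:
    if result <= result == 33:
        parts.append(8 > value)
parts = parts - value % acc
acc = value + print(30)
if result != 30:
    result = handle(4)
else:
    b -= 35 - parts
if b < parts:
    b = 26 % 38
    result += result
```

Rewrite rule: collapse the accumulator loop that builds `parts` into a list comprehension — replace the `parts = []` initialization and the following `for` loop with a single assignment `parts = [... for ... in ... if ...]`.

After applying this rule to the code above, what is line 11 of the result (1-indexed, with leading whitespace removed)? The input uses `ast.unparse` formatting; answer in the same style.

Transformed code:
value = 28 + 18
result += b[acc]
emit(result)
parts = [8 > value for price in value if result <= result == 33]
parts = parts - value % acc
acc = value + print(30)
if result != 30:
    result = handle(4)
else:
    b -= 35 - parts
if b < parts:
    b = 26 % 38
    result += result

if b < parts:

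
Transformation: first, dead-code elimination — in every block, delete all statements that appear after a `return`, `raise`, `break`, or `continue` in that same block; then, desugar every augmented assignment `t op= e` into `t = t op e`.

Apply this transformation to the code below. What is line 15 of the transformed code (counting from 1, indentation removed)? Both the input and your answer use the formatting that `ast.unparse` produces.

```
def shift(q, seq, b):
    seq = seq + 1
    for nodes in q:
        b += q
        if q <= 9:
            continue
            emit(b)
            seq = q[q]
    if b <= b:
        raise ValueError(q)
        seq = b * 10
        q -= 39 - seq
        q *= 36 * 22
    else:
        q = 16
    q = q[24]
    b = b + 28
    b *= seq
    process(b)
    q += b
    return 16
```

q = q + b

Transformed code:
def shift(q, seq, b):
    seq = seq + 1
    for nodes in q:
        b = b + q
        if q <= 9:
            continue
    if b <= b:
        raise ValueError(q)
    else:
        q = 16
    q = q[24]
    b = b + 28
    b = b * seq
    process(b)
    q = q + b
    return 16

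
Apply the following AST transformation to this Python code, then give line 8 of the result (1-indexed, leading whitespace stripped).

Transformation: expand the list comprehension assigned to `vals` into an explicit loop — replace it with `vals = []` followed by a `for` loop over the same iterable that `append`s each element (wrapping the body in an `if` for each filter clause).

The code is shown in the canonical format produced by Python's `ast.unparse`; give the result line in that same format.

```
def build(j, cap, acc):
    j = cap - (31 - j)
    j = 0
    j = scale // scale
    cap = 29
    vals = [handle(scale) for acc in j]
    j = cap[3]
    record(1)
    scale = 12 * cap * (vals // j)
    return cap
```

Transformed code:
def build(j, cap, acc):
    j = cap - (31 - j)
    j = 0
    j = scale // scale
    cap = 29
    vals = []
    for acc in j:
        vals.append(handle(scale))
    j = cap[3]
    record(1)
    scale = 12 * cap * (vals // j)
    return cap

vals.append(handle(scale))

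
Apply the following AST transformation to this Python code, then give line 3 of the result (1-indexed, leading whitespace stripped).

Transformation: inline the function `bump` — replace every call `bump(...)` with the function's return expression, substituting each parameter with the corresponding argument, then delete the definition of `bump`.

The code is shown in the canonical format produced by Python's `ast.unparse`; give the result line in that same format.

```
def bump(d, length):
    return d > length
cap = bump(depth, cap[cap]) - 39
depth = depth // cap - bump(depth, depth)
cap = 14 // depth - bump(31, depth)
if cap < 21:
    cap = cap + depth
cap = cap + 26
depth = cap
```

Transformed code:
cap = (depth > cap[cap]) - 39
depth = depth // cap - (depth > depth)
cap = 14 // depth - (31 > depth)
if cap < 21:
    cap = cap + depth
cap = cap + 26
depth = cap

cap = 14 // depth - (31 > depth)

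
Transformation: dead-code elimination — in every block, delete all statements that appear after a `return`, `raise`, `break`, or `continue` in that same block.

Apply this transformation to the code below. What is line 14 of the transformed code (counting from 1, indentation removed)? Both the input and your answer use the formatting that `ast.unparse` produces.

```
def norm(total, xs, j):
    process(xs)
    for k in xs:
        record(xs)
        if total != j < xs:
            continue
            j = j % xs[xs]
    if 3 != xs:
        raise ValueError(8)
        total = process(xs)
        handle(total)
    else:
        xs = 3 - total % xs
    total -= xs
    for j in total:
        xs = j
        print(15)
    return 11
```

print(15)

Transformed code:
def norm(total, xs, j):
    process(xs)
    for k in xs:
        record(xs)
        if total != j < xs:
            continue
    if 3 != xs:
        raise ValueError(8)
    else:
        xs = 3 - total % xs
    total -= xs
    for j in total:
        xs = j
        print(15)
    return 11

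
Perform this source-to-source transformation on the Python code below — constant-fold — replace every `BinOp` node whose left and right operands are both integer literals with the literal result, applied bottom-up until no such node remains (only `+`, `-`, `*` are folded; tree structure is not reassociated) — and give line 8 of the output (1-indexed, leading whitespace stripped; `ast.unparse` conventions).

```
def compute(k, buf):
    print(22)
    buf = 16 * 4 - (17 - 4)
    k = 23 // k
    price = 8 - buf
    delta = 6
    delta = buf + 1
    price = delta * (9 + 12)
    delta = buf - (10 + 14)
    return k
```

price = delta * 21

Transformed code:
def compute(k, buf):
    print(22)
    buf = 51
    k = 23 // k
    price = 8 - buf
    delta = 6
    delta = buf + 1
    price = delta * 21
    delta = buf - 24
    return k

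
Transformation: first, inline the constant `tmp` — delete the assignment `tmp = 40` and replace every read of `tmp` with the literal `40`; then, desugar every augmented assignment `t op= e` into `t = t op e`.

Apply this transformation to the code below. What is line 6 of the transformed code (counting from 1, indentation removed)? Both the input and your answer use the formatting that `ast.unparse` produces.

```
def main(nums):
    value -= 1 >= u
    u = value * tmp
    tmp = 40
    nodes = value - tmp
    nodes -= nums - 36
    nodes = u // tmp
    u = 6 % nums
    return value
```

nodes = u // 40

Transformed code:
def main(nums):
    value = value - (1 >= u)
    u = value * 40
    nodes = value - 40
    nodes = nodes - (nums - 36)
    nodes = u // 40
    u = 6 % nums
    return value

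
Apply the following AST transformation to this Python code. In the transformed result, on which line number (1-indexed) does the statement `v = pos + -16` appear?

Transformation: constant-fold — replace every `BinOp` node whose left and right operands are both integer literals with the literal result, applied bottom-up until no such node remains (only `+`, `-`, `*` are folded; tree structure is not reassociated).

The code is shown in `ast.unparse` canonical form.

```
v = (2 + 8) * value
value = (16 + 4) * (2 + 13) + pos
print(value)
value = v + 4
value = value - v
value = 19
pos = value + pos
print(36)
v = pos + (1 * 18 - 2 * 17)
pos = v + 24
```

9

Transformed code:
v = 10 * value
value = 300 + pos
print(value)
value = v + 4
value = value - v
value = 19
pos = value + pos
print(36)
v = pos + -16
pos = v + 24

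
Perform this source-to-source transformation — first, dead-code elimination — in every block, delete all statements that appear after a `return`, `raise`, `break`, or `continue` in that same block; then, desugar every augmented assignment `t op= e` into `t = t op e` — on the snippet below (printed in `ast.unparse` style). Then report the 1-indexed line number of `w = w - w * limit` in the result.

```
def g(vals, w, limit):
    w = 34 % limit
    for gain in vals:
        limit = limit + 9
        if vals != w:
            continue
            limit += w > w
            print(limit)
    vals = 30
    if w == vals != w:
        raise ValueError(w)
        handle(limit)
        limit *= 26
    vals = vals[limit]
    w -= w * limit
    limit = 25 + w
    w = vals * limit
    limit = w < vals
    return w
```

Transformed code:
def g(vals, w, limit):
    w = 34 % limit
    for gain in vals:
        limit = limit + 9
        if vals != w:
            continue
    vals = 30
    if w == vals != w:
        raise ValueError(w)
    vals = vals[limit]
    w = w - w * limit
    limit = 25 + w
    w = vals * limit
    limit = w < vals
    return w

11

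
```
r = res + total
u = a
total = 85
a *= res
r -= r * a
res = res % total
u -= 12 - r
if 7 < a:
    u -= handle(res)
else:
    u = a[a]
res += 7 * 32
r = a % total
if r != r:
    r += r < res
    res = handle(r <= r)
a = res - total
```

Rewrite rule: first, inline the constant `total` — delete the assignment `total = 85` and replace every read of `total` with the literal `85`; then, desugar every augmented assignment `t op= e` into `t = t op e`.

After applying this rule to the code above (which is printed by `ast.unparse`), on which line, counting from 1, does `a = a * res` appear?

3

Transformed code:
r = res + 85
u = a
a = a * res
r = r - r * a
res = res % 85
u = u - (12 - r)
if 7 < a:
    u = u - handle(res)
else:
    u = a[a]
res = res + 7 * 32
r = a % 85
if r != r:
    r = r + (r < res)
    res = handle(r <= r)
a = res - 85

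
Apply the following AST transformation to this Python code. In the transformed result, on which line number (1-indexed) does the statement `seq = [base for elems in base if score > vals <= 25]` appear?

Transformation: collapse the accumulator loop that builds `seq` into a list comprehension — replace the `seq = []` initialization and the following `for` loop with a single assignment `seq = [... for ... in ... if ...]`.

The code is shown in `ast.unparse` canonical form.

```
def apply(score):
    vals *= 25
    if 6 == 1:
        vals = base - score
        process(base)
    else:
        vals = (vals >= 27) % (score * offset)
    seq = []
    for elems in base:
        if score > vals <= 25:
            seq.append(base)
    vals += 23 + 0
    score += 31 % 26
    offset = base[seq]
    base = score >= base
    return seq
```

8

Transformed code:
def apply(score):
    vals *= 25
    if 6 == 1:
        vals = base - score
        process(base)
    else:
        vals = (vals >= 27) % (score * offset)
    seq = [base for elems in base if score > vals <= 25]
    vals += 23 + 0
    score += 31 % 26
    offset = base[seq]
    base = score >= base
    return seq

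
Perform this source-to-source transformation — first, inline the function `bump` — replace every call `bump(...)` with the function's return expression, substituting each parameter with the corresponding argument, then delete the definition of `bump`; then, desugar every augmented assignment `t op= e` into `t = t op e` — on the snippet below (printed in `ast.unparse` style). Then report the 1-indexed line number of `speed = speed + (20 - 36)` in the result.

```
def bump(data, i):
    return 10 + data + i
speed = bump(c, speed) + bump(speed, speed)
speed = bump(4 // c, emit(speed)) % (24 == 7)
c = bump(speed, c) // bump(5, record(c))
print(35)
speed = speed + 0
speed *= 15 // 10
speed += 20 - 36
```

Transformed code:
speed = 10 + c + speed + (10 + speed + speed)
speed = (10 + 4 // c + emit(speed)) % (24 == 7)
c = (10 + speed + c) // (10 + 5 + record(c))
print(35)
speed = speed + 0
speed = speed * (15 // 10)
speed = speed + (20 - 36)

7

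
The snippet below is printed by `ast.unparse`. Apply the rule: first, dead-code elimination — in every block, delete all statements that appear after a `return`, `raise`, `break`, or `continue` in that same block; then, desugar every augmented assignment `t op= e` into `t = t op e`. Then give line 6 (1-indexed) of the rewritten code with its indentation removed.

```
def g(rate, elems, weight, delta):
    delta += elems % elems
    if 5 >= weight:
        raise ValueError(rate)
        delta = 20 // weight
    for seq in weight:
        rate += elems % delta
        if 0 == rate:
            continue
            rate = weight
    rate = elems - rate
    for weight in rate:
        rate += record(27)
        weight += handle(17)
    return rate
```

rate = rate + elems % delta

Transformed code:
def g(rate, elems, weight, delta):
    delta = delta + elems % elems
    if 5 >= weight:
        raise ValueError(rate)
    for seq in weight:
        rate = rate + elems % delta
        if 0 == rate:
            continue
    rate = elems - rate
    for weight in rate:
        rate = rate + record(27)
        weight = weight + handle(17)
    return rate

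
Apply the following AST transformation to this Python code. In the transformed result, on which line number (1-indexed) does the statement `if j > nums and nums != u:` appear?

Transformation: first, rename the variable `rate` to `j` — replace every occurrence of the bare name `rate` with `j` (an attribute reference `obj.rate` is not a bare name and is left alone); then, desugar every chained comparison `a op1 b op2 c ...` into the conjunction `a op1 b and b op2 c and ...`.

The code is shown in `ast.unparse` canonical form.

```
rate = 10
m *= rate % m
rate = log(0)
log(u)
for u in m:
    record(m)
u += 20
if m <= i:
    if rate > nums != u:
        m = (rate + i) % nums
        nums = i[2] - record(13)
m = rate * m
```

9

Transformed code:
j = 10
m *= j % m
j = log(0)
log(u)
for u in m:
    record(m)
u += 20
if m <= i:
    if j > nums and nums != u:
        m = (j + i) % nums
        nums = i[2] - record(13)
m = j * m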